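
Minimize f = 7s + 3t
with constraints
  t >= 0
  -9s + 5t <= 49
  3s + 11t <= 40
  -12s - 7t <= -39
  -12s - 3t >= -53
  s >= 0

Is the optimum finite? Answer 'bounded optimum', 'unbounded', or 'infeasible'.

Vertices and f = 7s + 3t:
  (13/4, 0) → f = 91/4
  (53/12, 0) → f = 371/12
  (149/111, 121/37) → f = 2132/111
  (463/123, 107/41) → f = 4204/123
The feasible region has finitely many vertices and no improving ray; the minimum is 2132/111 at (149/111, 121/37).

bounded optimum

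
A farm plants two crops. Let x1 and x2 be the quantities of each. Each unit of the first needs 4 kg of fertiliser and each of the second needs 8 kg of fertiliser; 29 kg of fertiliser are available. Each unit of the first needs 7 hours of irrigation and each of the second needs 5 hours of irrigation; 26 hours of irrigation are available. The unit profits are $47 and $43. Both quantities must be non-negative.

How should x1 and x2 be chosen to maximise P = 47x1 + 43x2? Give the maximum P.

x1 = 7/4, x2 = 11/4, maximum P = 401/2

Corner points and P = 47x1 + 43x2:
  (0, 0) → P = 0
  (0, 29/8) → P = 1247/8
  (26/7, 0) → P = 1222/7
  (7/4, 11/4) → P = 401/2

The optimum lies where 4x1 + 8x2 = 29 and 7x1 + 5x2 = 26.
Solving simultaneously gives x1 = 7/4, x2 = 11/4.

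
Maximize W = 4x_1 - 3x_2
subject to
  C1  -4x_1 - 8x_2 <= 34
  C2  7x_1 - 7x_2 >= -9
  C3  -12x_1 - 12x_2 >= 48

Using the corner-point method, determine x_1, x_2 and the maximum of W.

x_1 = 1/2, x_2 = -9/2, maximum W = 31/2

Extreme points and W = 4x_1 - 3x_2:
  (-155/42, -101/42) → W = -317/42
  (1/2, -9/2) → W = 31/2
  (-37/14, -19/14) → W = -13/2

The optimum lies where -4x_1 - 8x_2 = 34 and -12x_1 - 12x_2 = 48.
Solving simultaneously gives x_1 = 1/2, x_2 = -9/2.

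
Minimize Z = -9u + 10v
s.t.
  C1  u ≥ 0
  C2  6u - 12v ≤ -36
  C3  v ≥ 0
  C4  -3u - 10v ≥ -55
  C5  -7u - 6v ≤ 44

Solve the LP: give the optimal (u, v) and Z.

Vertices and Z = -9u + 10v:
  (0, 3) → Z = 30
  (0, 11/2) → Z = 55
  (25/8, 73/16) → Z = 35/2

The optimum lies where 6u - 12v = -36 and -3u - 10v = -55.
Solving simultaneously gives u = 25/8, v = 73/16.

u = 25/8, v = 73/16, minimum Z = 35/2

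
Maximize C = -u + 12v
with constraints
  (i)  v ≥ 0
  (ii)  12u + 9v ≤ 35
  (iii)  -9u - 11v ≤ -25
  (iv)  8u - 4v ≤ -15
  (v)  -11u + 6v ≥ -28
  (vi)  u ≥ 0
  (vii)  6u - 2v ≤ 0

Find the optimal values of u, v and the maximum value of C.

u = 0, v = 35/9, maximum C = 140/3

Vertices and C = -u + 12v:
  (1/24, 23/6) → C = 1103/24
  (0, 35/9) → C = 140/3
  (0, 15/4) → C = 45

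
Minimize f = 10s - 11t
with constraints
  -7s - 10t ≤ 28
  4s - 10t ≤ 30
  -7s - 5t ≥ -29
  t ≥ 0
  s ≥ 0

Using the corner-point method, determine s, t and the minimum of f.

s = 0, t = 29/5, minimum f = -319/5

At the optimal vertex, -7s - 5t = -29 and s = 0.
Solving simultaneously gives s = 0, t = 29/5.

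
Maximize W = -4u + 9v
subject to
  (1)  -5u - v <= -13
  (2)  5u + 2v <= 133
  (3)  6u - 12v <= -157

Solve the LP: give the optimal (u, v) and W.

u = -107/5, v = 120, maximum W = 5828/5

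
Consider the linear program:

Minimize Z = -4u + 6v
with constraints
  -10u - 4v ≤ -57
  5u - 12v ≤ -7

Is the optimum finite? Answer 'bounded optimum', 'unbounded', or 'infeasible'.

From the feasible point (164/35, 71/28), moving in the direction (12, 5) keeps every constraint satisfied while Z decreases without bound.

unbounded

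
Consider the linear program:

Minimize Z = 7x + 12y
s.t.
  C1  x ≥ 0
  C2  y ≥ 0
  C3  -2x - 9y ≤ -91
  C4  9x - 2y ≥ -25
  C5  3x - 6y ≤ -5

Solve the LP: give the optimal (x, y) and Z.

Corner points and Z = 7x + 12y:
  (0, 91/9) → Z = 364/3
  (0, 25/2) → Z = 150
  (167/13, 283/39) → Z = 177
The feasible region is unbounded (it extends along (2, 9), (2, 1)), but Z strictly increases along every unbounded feasible direction, so there is no improving ray and the minimum is attained at a vertex.

At the optimal vertex, x = 0 and -2x - 9y = -91.
Solving simultaneously gives x = 0, y = 91/9.

x = 0, y = 91/9, minimum Z = 364/3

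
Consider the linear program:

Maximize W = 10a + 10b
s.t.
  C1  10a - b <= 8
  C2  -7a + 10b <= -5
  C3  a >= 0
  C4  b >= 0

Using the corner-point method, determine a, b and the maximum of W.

Vertices and W = 10a + 10b:
  (25/31, 2/31) → W = 270/31
  (4/5, 0) → W = 8
  (5/7, 0) → W = 50/7

a = 25/31, b = 2/31, maximum W = 270/31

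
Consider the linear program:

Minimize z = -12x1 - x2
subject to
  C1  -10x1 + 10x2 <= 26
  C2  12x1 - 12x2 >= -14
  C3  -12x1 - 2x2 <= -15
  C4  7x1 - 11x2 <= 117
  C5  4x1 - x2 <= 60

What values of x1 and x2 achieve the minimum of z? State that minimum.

The optimum lies where 12x1 - 12x2 = -14 and 4x1 - x2 = 60.
Solving simultaneously gives x1 = 367/18, x2 = 194/9.

x1 = 367/18, x2 = 194/9, minimum z = -2396/9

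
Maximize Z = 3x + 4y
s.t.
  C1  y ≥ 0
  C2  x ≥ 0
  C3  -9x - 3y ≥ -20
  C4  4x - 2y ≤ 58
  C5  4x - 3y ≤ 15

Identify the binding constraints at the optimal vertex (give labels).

Corner points and Z = 3x + 4y:
  (0, 0) → Z = 0
  (20/9, 0) → Z = 20/3
  (0, 20/3) → Z = 80/3

The maximum is at (0, 20/3). Substituting into each constraint, equality holds for C2 and C3; the remaining constraints have slack.

C2 and C3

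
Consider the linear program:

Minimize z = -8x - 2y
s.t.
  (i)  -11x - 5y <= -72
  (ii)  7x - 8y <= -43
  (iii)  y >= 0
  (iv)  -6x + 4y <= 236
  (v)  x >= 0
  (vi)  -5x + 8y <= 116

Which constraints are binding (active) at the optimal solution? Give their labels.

Vertices and z = -8x - 2y:
  (361/123, 977/123) → z = -1614/41
  (0, 72/5) → z = -144/5
  (73/2, 597/16) → z = -2933/8
  (0, 29/2) → z = -29

The minimum is at (73/2, 597/16). Substituting into each constraint, equality holds for (ii) and (vi); the remaining constraints have slack.

(ii) and (vi)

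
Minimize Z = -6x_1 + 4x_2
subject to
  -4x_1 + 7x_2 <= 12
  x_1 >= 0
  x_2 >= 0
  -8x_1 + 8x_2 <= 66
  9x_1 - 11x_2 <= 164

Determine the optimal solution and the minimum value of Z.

x_1 = 1280/19, x_2 = 764/19, minimum Z = -4624/19

Feasible corners and Z = -6x_1 + 4x_2:
  (0, 12/7) → Z = 48/7
  (1280/19, 764/19) → Z = -4624/19
  (0, 0) → Z = 0
  (164/9, 0) → Z = -328/3

The binding constraints are -4x_1 + 7x_2 = 12 and 9x_1 - 11x_2 = 164.
Solving simultaneously gives x_1 = 1280/19, x_2 = 764/19.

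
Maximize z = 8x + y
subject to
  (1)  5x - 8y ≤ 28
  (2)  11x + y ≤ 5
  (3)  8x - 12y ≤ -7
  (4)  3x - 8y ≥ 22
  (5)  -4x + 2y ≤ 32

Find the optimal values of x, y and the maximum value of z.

The optimum lies where 8x - 12y = -7 and 3x - 8y = 22.
Solving simultaneously gives x = -80/7, y = -197/28.

x = -80/7, y = -197/28, maximum z = -2757/28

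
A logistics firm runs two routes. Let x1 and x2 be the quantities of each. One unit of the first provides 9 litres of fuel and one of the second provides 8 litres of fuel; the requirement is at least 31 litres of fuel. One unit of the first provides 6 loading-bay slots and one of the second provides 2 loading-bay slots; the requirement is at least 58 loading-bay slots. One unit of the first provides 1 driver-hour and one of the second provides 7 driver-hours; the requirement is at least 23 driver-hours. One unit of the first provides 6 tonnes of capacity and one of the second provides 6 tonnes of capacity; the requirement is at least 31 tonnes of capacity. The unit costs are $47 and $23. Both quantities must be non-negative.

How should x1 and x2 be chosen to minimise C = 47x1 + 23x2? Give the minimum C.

x1 = 9, x2 = 2, minimum C = 469

Feasible corners and C = 47x1 + 23x2:
  (0, 29) → C = 667
  (23, 0) → C = 1081
  (9, 2) → C = 469
The feasible region is unbounded (it extends along (0, 1), (1, 0)), but C strictly increases along every unbounded feasible direction, so there is no improving ray and the minimum is attained at a vertex.

At the optimal vertex, 6x1 + 2x2 = 58 and x1 + 7x2 = 23.
Solving simultaneously gives x1 = 9, x2 = 2.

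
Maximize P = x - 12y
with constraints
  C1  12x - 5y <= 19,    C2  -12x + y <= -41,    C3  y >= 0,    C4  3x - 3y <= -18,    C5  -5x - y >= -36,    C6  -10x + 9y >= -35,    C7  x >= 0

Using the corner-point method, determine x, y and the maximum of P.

Extreme points and P = x - 12y:
  (47/11, 113/11) → P = -119
  (77/17, 227/17) → P = -2647/17
  (5, 11) → P = -127

x = 47/11, y = 113/11, maximum P = -119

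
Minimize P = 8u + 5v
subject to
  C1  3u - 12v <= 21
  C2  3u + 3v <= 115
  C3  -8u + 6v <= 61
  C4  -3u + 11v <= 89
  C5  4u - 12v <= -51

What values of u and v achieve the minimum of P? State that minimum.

Feasible corners and P = 8u + 5v:
  (499/21, 102/7) → P = 5522/21
  (409/16, 613/48) → P = 12881/48
  (-137/70, 529/70) → P = 1549/70
  (-71/12, 41/18) → P = -647/18

At the optimal vertex, -8u + 6v = 61 and 4u - 12v = -51.
Solving simultaneously gives u = -71/12, v = 41/18.

u = -71/12, v = 41/18, minimum P = -647/18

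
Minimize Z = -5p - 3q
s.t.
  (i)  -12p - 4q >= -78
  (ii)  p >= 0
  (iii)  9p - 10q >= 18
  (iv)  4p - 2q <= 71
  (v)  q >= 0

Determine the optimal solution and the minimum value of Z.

p = 71/13, q = 81/26, minimum Z = -953/26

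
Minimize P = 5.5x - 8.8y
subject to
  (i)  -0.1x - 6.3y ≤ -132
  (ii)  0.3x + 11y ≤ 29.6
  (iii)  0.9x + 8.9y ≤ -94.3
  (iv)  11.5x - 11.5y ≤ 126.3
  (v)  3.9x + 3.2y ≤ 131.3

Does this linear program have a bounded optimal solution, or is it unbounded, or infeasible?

unbounded

From the feasible point (-126552/79, 3664/79), moving in the direction (-6.3, 0.1) keeps every constraint satisfied while P decreases without bound.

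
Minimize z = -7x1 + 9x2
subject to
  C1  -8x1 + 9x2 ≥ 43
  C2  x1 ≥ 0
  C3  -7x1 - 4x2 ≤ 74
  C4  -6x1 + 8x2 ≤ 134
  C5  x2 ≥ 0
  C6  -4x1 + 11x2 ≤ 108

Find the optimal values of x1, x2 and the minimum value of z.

x1 = 0, x2 = 43/9, minimum z = 43

Feasible corners and z = -7x1 + 9x2:
  (0, 43/9) → z = 43
  (499/52, 173/13) → z = 2735/52
  (0, 108/11) → z = 972/11

The optimum lies where -8x1 + 9x2 = 43 and x1 = 0.
Solving simultaneously gives x1 = 0, x2 = 43/9.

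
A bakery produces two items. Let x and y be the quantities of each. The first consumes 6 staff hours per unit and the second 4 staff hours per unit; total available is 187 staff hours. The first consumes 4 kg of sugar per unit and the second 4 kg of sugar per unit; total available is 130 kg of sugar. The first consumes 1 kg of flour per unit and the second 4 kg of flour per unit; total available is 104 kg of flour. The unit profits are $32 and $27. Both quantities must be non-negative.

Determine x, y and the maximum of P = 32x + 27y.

Extreme points and P = 32x + 27y:
  (0, 0) → P = 0
  (0, 26) → P = 702
  (187/6, 0) → P = 2992/3
  (57/2, 4) → P = 1020
  (26/3, 143/6) → P = 5525/6

x = 57/2, y = 4, maximum P = 1020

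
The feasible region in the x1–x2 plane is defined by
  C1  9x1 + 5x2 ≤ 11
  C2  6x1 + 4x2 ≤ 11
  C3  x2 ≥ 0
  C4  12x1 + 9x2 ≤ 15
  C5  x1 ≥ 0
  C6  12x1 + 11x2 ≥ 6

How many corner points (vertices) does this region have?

The feasible vertices (each the meet of two boundaries and inside every other half-plane) are:
  (11/9, 0)
  (8/7, 1/7)
  (1/2, 0)
  (0, 5/3)
  (0, 6/11)

5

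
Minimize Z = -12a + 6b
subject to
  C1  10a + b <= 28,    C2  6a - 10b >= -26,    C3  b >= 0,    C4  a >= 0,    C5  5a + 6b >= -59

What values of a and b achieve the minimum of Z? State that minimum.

Corner points and Z = -12a + 6b:
  (127/53, 214/53) → Z = -240/53
  (14/5, 0) → Z = -168/5
  (0, 13/5) → Z = 78/5
  (0, 0) → Z = 0

The optimum lies where 10a + b = 28 and b = 0.
Solving simultaneously gives a = 14/5, b = 0.

a = 14/5, b = 0, minimum Z = -168/5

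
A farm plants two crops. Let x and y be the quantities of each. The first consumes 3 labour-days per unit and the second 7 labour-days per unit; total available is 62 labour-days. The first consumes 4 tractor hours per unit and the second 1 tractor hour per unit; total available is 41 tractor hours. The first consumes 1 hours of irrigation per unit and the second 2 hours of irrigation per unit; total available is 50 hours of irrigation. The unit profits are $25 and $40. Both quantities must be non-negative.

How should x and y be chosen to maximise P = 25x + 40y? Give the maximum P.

Extreme points and P = 25x + 40y:
  (0, 0) → P = 0
  (0, 62/7) → P = 2480/7
  (41/4, 0) → P = 1025/4
  (9, 5) → P = 425

The binding constraints are 3x + 7y = 62 and 4x + y = 41.
Solving simultaneously gives x = 9, y = 5.

x = 9, y = 5, maximum P = 425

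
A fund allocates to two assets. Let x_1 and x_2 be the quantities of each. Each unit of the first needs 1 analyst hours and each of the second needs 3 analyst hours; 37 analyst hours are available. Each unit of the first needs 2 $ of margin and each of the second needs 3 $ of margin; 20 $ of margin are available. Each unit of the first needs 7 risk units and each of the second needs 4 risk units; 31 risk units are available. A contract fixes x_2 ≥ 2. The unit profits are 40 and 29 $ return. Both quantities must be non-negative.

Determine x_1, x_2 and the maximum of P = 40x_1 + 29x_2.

Feasible corners and P = 40x_1 + 29x_2:
  (0, 20/3) → P = 580/3
  (0, 2) → P = 58
  (1, 6) → P = 214
  (23/7, 2) → P = 1326/7

At the optimal vertex, 2x_1 + 3x_2 = 20 and 7x_1 + 4x_2 = 31.
Solving simultaneously gives x_1 = 1, x_2 = 6.

x_1 = 1, x_2 = 6, maximum P = 214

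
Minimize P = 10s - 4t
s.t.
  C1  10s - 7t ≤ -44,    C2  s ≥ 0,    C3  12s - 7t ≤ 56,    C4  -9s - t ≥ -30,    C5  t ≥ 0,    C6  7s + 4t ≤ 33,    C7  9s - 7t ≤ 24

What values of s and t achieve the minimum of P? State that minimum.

Feasible corners and P = 10s - 4t:
  (0, 44/7) → P = -176/7
  (55/89, 638/89) → P = -2002/89
  (0, 33/4) → P = -33

The binding constraints are s = 0 and 7s + 4t = 33.
Solving simultaneously gives s = 0, t = 33/4.

s = 0, t = 33/4, minimum P = -33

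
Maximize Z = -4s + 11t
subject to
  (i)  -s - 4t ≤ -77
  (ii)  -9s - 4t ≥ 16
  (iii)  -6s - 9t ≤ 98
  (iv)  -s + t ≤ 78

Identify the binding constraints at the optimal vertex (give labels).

Extreme points and Z = -4s + 11t:
  (-93/8, 709/32) → Z = 9287/32
  (-47, 31) → Z = 529
  (-328/13, 686/13) → Z = 8858/13

The maximum is at (-328/13, 686/13). Substituting into each constraint, equality holds for (ii) and (iv); the remaining constraints have slack.

(ii) and (iv)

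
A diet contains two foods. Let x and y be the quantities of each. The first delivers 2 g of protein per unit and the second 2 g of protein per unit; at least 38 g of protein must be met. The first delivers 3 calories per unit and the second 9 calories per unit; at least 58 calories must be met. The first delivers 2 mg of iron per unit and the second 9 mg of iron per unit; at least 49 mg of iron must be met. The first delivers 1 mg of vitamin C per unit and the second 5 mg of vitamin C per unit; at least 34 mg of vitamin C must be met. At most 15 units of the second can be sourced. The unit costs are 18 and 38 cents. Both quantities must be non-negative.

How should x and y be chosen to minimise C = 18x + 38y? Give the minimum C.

Corner points and C = 18x + 38y:
  (34, 0) → C = 612
  (61/4, 15/4) → C = 417
  (4, 15) → C = 642
The feasible region is unbounded (it extends along (1, 0)), but C strictly increases along every unbounded feasible direction, so there is no improving ray and the minimum is attained at a vertex.

At the optimal vertex, 2x + 2y = 38 and x + 5y = 34.
Solving simultaneously gives x = 61/4, y = 15/4.

x = 61/4, y = 15/4, minimum C = 417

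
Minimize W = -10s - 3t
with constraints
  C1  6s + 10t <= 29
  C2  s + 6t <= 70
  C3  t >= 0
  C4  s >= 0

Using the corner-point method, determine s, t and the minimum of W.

The binding constraints are 6s + 10t = 29 and t = 0.
Solving simultaneously gives s = 29/6, t = 0.

s = 29/6, t = 0, minimum W = -145/3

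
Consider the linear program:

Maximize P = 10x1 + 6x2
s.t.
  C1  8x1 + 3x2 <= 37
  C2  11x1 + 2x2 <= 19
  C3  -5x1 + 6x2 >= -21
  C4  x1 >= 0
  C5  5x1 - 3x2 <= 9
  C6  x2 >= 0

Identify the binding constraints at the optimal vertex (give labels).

C2 and C4

Extreme points and P = 10x1 + 6x2:
  (0, 19/2) → P = 57
  (19/11, 0) → P = 190/11
  (0, 0) → P = 0

The maximum is at (0, 19/2). Substituting into each constraint, equality holds for C2 and C4; the remaining constraints have slack.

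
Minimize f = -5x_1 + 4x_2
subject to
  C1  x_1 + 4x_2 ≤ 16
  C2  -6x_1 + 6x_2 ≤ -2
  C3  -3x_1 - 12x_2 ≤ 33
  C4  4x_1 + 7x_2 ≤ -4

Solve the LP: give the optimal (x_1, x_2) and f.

Corner points and f = -5x_1 + 4x_2:
  (-29/15, -34/15) → f = 3/5
  (-5/33, -16/33) → f = -13/11
  (61/9, -40/9) → f = -155/3

The binding constraints are -3x_1 - 12x_2 = 33 and 4x_1 + 7x_2 = -4.
Solving simultaneously gives x_1 = 61/9, x_2 = -40/9.

x_1 = 61/9, x_2 = -40/9, minimum f = -155/3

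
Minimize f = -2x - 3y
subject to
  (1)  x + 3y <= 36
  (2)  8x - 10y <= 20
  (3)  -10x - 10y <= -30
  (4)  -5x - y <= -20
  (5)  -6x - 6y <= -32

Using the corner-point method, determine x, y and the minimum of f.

x = 210/17, y = 134/17, minimum f = -822/17

Extreme points and f = -2x - 3y:
  (210/17, 134/17) → f = -822/17
  (12/7, 80/7) → f = -264/7
  (110/27, 34/27) → f = -322/27
  (11/3, 5/3) → f = -37/3

At the optimal vertex, x + 3y = 36 and 8x - 10y = 20.
Solving simultaneously gives x = 210/17, y = 134/17.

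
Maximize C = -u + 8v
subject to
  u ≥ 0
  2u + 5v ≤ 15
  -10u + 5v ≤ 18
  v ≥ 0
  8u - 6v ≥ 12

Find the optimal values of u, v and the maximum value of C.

Vertices and C = -u + 8v:
  (15/2, 0) → C = -15/2
  (75/26, 24/13) → C = 309/26
  (3/2, 0) → C = -3/2

At the optimal vertex, 2u + 5v = 15 and 8u - 6v = 12.
Solving simultaneously gives u = 75/26, v = 24/13.

u = 75/26, v = 24/13, maximum C = 309/26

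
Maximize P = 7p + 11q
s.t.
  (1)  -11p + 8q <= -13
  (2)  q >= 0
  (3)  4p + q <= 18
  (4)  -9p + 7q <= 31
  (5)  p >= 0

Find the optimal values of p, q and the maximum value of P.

Corner points and P = 7p + 11q:
  (13/11, 0) → P = 91/11
  (157/43, 146/43) → P = 2705/43
  (9/2, 0) → P = 63/2

At the optimal vertex, -11p + 8q = -13 and 4p + q = 18.
Solving simultaneously gives p = 157/43, q = 146/43.

p = 157/43, q = 146/43, maximum P = 2705/43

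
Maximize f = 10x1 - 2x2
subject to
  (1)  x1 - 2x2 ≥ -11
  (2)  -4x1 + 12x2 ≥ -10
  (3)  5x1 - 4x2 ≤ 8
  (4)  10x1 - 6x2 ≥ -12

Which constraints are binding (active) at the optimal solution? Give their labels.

(1) and (3)

Extreme points and f = 10x1 - 2x2:
  (10, 21/2) → f = 79
  (3, 7) → f = 16
  (14/11, -9/22) → f = 149/11
  (-17/8, -37/24) → f = -109/6

The maximum is at (10, 21/2). Substituting into each constraint, equality holds for (1) and (3); the remaining constraints have slack.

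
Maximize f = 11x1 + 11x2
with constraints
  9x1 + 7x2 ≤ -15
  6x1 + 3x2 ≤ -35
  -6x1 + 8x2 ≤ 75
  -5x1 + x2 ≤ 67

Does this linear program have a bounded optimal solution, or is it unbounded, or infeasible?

bounded optimum

Extreme points and f = 11x1 + 11x2:
  (-505/66, 40/11) → f = -265/6
  (-461/34, -27/34) → f = -2684/17
The feasible region has finitely many vertices and no improving ray; the maximum is -265/6 at (-505/66, 40/11).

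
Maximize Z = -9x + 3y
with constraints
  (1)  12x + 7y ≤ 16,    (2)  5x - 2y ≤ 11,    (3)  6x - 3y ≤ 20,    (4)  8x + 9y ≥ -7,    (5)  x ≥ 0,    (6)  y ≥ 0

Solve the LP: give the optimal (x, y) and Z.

x = 0, y = 16/7, maximum Z = 48/7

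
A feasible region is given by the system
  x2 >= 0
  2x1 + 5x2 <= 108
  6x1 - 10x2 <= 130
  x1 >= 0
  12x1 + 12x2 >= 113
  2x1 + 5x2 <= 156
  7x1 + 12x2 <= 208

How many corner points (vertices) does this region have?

Intersecting each pair of boundary lines and keeping only the points that satisfy every inequality leaves:
  (65/3, 0)
  (113/12, 0)
  (1820/71, 169/71)
  (0, 113/12)
  (0, 52/3)

5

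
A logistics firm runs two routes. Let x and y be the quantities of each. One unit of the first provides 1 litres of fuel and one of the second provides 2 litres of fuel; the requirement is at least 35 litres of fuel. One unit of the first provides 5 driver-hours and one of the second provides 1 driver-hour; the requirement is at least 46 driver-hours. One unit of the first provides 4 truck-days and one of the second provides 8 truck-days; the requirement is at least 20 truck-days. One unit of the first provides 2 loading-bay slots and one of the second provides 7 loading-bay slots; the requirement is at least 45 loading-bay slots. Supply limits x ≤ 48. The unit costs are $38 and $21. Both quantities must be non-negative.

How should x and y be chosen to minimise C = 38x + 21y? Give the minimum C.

x = 19/3, y = 43/3, minimum C = 1625/3

Vertices and C = 38x + 21y:
  (0, 46) → C = 966
  (35, 0) → C = 1330
  (48, 0) → C = 1824
  (19/3, 43/3) → C = 1625/3
The feasible region is unbounded (it extends along (0, 1)), but C strictly increases along every unbounded feasible direction, so there is no improving ray and the minimum is attained at a vertex.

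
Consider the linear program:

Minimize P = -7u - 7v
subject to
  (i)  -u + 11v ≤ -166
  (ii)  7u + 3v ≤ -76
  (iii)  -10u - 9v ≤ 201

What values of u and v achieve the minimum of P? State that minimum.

u = -169/40, v = -619/40, minimum P = 1379/10

Vertices and P = -7u - 7v:
  (-169/40, -619/40) → P = 1379/10
  (-717/119, -1861/119) → P = 2578/17
  (-27/11, -647/33) → P = 5096/33

At the optimal vertex, -u + 11v = -166 and 7u + 3v = -76.
Solving simultaneously gives u = -169/40, v = -619/40.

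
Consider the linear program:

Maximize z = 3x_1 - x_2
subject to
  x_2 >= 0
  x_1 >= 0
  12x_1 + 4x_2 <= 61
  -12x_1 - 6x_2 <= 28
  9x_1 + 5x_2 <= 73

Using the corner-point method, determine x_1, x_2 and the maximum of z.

x_1 = 61/12, x_2 = 0, maximum z = 61/4

The binding constraints are x_2 = 0 and 12x_1 + 4x_2 = 61.
Solving simultaneously gives x_1 = 61/12, x_2 = 0.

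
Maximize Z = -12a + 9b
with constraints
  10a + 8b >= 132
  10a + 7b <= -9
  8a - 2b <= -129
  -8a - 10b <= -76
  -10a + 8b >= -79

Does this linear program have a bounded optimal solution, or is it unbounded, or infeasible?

unbounded

From the feasible point (-498/5, 141), moving in the direction (-7, 10) keeps every constraint satisfied while Z increases without bound.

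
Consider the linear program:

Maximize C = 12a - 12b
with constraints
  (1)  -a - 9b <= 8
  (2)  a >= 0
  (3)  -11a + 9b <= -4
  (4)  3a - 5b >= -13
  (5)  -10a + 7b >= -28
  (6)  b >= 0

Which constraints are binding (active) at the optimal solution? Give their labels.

(5) and (6)

Extreme points and C = 12a - 12b:
  (137/28, 155/28) → C = -54/7
  (4/11, 0) → C = 48/11
  (231/29, 214/29) → C = 204/29
  (14/5, 0) → C = 168/5

The maximum is at (14/5, 0). Substituting into each constraint, equality holds for (5) and (6); the remaining constraints have slack.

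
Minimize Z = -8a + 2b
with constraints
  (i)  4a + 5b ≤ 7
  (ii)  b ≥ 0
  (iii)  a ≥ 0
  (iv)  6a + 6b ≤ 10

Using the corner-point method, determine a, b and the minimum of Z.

a = 5/3, b = 0, minimum Z = -40/3

Feasible corners and Z = -8a + 2b:
  (0, 7/5) → Z = 14/5
  (4/3, 1/3) → Z = -10
  (0, 0) → Z = 0
  (5/3, 0) → Z = -40/3

At the optimal vertex, b = 0 and 6a + 6b = 10.
Solving simultaneously gives a = 5/3, b = 0.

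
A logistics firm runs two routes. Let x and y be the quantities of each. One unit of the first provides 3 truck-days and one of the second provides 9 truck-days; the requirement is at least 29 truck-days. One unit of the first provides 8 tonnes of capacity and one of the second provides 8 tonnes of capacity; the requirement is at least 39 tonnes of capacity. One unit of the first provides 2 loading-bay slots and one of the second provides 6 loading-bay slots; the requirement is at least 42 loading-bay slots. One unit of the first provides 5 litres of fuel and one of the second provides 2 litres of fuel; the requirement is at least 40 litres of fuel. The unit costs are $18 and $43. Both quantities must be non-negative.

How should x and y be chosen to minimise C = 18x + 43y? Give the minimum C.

x = 6, y = 5, minimum C = 323

Corner points and C = 18x + 43y:
  (0, 20) → C = 860
  (21, 0) → C = 378
  (6, 5) → C = 323
The feasible region is unbounded (it extends along (0, 1), (1, 0)), but C strictly increases along every unbounded feasible direction, so there is no improving ray and the minimum is attained at a vertex.

At the optimal vertex, 2x + 6y = 42 and 5x + 2y = 40.
Solving simultaneously gives x = 6, y = 5.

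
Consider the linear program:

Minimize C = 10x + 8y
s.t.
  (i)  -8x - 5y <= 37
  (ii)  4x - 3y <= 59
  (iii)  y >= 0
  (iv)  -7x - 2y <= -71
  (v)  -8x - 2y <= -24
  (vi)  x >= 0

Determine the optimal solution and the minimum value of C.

x = 71/7, y = 0, minimum C = 710/7

Feasible corners and C = 10x + 8y:
  (59/4, 0) → C = 295/2
  (71/7, 0) → C = 710/7
  (0, 71/2) → C = 284
The feasible region is unbounded (it extends along (0, 1), (3, 4)), but C strictly increases along every unbounded feasible direction, so there is no improving ray and the minimum is attained at a vertex.

At the optimal vertex, y = 0 and -7x - 2y = -71.
Solving simultaneously gives x = 71/7, y = 0.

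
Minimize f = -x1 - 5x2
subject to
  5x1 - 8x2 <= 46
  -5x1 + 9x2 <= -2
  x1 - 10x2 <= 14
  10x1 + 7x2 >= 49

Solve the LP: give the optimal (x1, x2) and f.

Vertices and f = -x1 - 5x2:
  (398/5, 44) → f = -1498/5
  (58/7, -4/7) → f = -38/7
  (91/25, 9/5) → f = -316/25
  (588/107, -91/107) → f = -133/107

The optimum lies where 5x1 - 8x2 = 46 and -5x1 + 9x2 = -2.
Solving simultaneously gives x1 = 398/5, x2 = 44.

x1 = 398/5, x2 = 44, minimum f = -1498/5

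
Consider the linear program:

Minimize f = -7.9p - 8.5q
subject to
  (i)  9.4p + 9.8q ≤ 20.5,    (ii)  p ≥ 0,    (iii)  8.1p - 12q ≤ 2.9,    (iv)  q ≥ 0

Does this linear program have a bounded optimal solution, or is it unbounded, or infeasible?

Extreme points and f = -7.9p - 8.5q:
  (0, 205/98) → f = -3485/196
  (13721/9609, 13879/19218) → f = -3347633/192180
  (0, 0) → f = 0
  (29/81, 0) → f = -2291/810
The feasible region has finitely many vertices and no improving ray; the minimum is -3485/196 at (0, 205/98).

bounded optimum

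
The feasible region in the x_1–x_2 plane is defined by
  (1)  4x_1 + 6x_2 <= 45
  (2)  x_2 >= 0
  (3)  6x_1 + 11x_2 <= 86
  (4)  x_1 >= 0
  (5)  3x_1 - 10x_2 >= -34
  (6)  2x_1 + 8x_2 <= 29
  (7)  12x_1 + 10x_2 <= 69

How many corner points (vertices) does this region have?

Of the 21 pairwise boundary intersections, those satisfying every inequality are:
  (0, 0)
  (23/4, 0)
  (0, 17/5)
  (9/22, 155/44)
  (131/38, 105/38)

5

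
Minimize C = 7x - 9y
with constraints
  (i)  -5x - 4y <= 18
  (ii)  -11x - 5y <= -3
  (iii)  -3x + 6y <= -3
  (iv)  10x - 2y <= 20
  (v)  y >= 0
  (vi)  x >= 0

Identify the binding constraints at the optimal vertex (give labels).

Corner points and C = 7x - 9y:
  (19/9, 5/9) → C = 88/9
  (1, 0) → C = 7
  (2, 0) → C = 14

The minimum is at (1, 0). Substituting into each constraint, equality holds for (iii) and (v); the remaining constraints have slack.

(iii) and (v)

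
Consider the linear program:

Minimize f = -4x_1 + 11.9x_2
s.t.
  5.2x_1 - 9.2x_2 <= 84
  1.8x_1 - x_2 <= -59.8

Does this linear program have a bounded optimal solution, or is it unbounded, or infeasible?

unbounded

From the feasible point (-7927/142, -5777/142), moving in the direction (-9.2, -5.2) keeps every constraint satisfied while f decreases without bound.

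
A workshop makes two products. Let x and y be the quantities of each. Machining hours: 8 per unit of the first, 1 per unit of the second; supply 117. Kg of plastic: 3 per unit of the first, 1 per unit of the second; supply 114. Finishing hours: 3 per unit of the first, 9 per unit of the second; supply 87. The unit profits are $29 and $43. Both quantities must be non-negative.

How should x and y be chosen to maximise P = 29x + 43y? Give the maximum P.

x = 14, y = 5, maximum P = 621

Vertices and P = 29x + 43y:
  (0, 0) → P = 0
  (0, 29/3) → P = 1247/3
  (117/8, 0) → P = 3393/8
  (14, 5) → P = 621

The binding constraints are 8x + y = 117 and 3x + 9y = 87.
Solving simultaneously gives x = 14, y = 5.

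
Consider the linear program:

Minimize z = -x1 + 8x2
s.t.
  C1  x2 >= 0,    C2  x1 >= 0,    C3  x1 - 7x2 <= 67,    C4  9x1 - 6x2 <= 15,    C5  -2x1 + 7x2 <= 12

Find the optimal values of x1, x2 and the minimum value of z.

x1 = 5/3, x2 = 0, minimum z = -5/3

Vertices and z = -x1 + 8x2:
  (0, 0) → z = 0
  (5/3, 0) → z = -5/3
  (0, 12/7) → z = 96/7
  (59/17, 46/17) → z = 309/17

The binding constraints are x2 = 0 and 9x1 - 6x2 = 15.
Solving simultaneously gives x1 = 5/3, x2 = 0.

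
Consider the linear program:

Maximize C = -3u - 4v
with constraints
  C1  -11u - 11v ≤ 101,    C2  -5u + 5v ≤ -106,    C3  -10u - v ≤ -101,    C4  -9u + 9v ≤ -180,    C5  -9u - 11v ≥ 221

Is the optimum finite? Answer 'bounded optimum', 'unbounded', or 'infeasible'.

From the feasible point (60, -761/11), moving in the direction (11, -9) keeps every constraint satisfied while C increases without bound.

unbounded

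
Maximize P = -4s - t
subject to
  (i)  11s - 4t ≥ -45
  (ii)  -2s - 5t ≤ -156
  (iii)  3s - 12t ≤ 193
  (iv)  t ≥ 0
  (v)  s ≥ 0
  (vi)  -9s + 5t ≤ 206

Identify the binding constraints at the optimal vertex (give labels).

Vertices and P = -4s - t:
  (19/3, 86/3) → P = -54
  (599/19, 1861/19) → P = -4257/19
  (2837/39, 82/39) → P = -3810/13
The feasible region is unbounded (it extends along (4, 1), (5, 9)), but P strictly decreases along every unbounded feasible direction, so there is no improving ray and the maximum is attained at a vertex.

The maximum is at (19/3, 86/3). Substituting into each constraint, equality holds for (i) and (ii); the remaining constraints have slack.

(i) and (ii)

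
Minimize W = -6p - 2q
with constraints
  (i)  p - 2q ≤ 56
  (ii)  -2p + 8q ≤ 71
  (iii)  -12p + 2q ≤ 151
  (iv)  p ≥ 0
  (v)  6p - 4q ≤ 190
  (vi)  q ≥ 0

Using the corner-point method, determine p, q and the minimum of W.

p = 451/10, q = 403/20, minimum W = -3109/10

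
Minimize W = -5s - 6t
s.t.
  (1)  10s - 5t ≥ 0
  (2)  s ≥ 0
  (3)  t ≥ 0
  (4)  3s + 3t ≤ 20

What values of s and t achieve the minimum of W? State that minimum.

s = 20/9, t = 40/9, minimum W = -340/9

Feasible corners and W = -5s - 6t:
  (0, 0) → W = 0
  (20/9, 40/9) → W = -340/9
  (20/3, 0) → W = -100/3

The optimum lies where 10s - 5t = 0 and 3s + 3t = 20.
Solving simultaneously gives s = 20/9, t = 40/9.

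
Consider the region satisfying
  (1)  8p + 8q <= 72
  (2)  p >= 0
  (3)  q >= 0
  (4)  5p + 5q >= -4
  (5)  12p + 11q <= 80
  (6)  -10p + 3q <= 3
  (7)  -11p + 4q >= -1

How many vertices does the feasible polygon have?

5

Pairwise boundary intersections that survive every other constraint:
  (0, 0)
  (0, 1)
  (1/11, 0)
  (207/146, 418/73)
  (331/169, 868/169)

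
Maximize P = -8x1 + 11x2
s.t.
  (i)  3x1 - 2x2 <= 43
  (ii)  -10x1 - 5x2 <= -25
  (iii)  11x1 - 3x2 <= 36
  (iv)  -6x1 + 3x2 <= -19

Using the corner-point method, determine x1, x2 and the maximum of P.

x1 = 17/5, x2 = 7/15, maximum P = -331/15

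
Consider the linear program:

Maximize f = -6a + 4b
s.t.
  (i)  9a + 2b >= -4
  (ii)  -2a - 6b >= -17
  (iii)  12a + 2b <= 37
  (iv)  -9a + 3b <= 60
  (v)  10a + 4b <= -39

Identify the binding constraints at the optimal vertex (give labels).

(i) and (v)

Feasible corners and f = -6a + 4b:
  (41/3, -127/2) → f = -336
  (31/8, -311/16) → f = -101
  (113/14, -419/14) → f = -1177/7

The maximum is at (31/8, -311/16). Substituting into each constraint, equality holds for (i) and (v); the remaining constraints have slack.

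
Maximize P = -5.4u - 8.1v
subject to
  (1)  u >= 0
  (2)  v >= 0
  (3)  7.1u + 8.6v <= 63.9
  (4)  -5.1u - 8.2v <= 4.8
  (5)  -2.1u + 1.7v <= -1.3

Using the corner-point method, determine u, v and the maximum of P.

u = 13/21, v = 0, maximum P = -117/35

Corner points and P = -5.4u - 8.1v:
  (9, 0) → P = -243/5
  (13/21, 0) → P = -117/35
  (11981/3013, 12496/3013) → P = -165915/3013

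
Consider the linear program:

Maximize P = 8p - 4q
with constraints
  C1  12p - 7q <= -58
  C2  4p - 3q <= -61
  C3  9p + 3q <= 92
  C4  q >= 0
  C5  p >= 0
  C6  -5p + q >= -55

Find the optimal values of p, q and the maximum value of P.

p = 31/13, q = 917/39, maximum P = -2924/39

Corner points and P = 8p - 4q:
  (31/13, 917/39) → P = -2924/39
  (0, 61/3) → P = -244/3
  (0, 92/3) → P = -368/3

The binding constraints are 4p - 3q = -61 and 9p + 3q = 92.
Solving simultaneously gives p = 31/13, q = 917/39.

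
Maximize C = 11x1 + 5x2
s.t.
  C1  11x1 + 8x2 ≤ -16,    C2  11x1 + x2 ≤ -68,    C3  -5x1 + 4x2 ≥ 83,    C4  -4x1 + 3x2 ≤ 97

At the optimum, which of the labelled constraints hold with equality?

Extreme points and C = 11x1 + 5x2:
  (-26/3, 119/12) → C = -183/4
  (-824/65, 1003/65) → C = -4049/65
  (-139, -153) → C = -2294

The maximum is at (-26/3, 119/12). Substituting into each constraint, equality holds for C1 and C3; the remaining constraints have slack.

C1 and C3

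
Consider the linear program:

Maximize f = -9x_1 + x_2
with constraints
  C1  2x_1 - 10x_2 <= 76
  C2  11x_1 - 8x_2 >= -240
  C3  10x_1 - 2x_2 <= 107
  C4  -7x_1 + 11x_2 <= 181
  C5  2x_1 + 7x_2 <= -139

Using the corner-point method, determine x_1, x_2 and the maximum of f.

Extreme points and f = -9x_1 + x_2:
  (-32, -14) → f = 274
  (-429/17, -215/17) → f = 3646/17
  (-2792/93, -1049/93) → f = 24079/93

At the optimal vertex, 2x_1 - 10x_2 = 76 and 11x_1 - 8x_2 = -240.
Solving simultaneously gives x_1 = -32, x_2 = -14.

x_1 = -32, x_2 = -14, maximum f = 274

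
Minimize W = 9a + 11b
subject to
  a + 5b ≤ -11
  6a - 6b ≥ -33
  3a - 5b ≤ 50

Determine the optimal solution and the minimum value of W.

a = -155/4, b = -133/4, minimum W = -1429/2

Vertices and W = 9a + 11b:
  (-77/12, -11/12) → W = -407/6
  (39/4, -83/20) → W = 421/10
  (-155/4, -133/4) → W = -1429/2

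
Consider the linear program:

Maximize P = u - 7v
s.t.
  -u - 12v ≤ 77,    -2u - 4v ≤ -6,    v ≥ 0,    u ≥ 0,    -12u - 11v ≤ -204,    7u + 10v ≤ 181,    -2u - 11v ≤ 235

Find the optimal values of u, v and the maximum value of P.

Extreme points and P = u - 7v:
  (17, 0) → P = 17
  (181/7, 0) → P = 181/7
  (49/43, 744/43) → P = -5159/43

u = 181/7, v = 0, maximum P = 181/7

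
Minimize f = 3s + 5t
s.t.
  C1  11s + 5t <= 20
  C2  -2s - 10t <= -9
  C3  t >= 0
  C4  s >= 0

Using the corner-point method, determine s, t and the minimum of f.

s = 0, t = 9/10, minimum f = 9/2

Corner points and f = 3s + 5t:
  (31/20, 59/100) → f = 38/5
  (0, 4) → f = 20
  (0, 9/10) → f = 9/2

The binding constraints are -2s - 10t = -9 and s = 0.
Solving simultaneously gives s = 0, t = 9/10.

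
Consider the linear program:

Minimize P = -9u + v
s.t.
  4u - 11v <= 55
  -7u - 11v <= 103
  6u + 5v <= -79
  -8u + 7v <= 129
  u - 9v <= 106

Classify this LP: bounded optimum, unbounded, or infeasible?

Vertices and P = -9u + v:
  (-354/31, -65/31) → P = 3121/31
  (-2140/137, 79/137) → P = 19339/137
  (-599/41, 71/41) → P = 5462/41
The feasible region has finitely many vertices and no improving ray; the minimum is 3121/31 at (-354/31, -65/31).

bounded optimum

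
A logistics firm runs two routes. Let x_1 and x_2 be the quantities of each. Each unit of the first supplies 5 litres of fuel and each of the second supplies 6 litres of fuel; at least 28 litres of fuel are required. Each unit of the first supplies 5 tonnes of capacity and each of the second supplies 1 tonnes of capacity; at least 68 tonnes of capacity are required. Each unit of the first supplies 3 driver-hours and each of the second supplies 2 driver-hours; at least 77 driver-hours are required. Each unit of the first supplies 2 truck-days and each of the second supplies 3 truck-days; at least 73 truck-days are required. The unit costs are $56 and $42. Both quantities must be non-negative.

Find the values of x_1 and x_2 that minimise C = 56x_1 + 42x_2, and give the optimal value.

The feasible region is unbounded (it extends along (0, 1), (1, 0)), but C strictly increases along every unbounded feasible direction, so there is no improving ray and the minimum is attained at a vertex.

At the optimal vertex, 3x_1 + 2x_2 = 77 and 2x_1 + 3x_2 = 73.
Solving simultaneously gives x_1 = 17, x_2 = 13.

x_1 = 17, x_2 = 13, minimum C = 1498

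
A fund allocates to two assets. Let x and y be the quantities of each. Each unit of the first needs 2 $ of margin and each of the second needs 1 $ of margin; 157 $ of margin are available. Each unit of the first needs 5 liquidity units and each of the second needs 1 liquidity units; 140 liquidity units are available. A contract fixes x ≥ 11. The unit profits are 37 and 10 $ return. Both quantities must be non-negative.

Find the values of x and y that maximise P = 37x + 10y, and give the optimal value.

x = 11, y = 85, maximum P = 1257

Extreme points and P = 37x + 10y:
  (28, 0) → P = 1036
  (11, 0) → P = 407
  (11, 85) → P = 1257

The binding constraints are 5x + y = 140 and x = 11.
Solving simultaneously gives x = 11, y = 85.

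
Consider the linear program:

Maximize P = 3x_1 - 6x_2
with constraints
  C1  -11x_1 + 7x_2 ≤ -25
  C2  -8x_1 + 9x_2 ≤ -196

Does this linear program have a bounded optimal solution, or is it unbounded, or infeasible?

unbounded

From the feasible point (-1147/43, -1956/43), moving in the direction (-7, -11) keeps every constraint satisfied while P increases without bound.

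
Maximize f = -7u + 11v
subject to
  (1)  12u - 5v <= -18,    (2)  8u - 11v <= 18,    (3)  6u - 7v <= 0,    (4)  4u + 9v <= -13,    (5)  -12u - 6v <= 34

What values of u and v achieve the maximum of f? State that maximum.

u = -19/7, v = -5/21, maximum f = 344/21

Corner points and f = -7u + 11v:
  (-227/128, -21/32) → f = 665/128
  (-139/66, -16/11) → f = -83/66
  (-19/7, -5/21) → f = 344/21

The optimum lies where 4u + 9v = -13 and -12u - 6v = 34.
Solving simultaneously gives u = -19/7, v = -5/21.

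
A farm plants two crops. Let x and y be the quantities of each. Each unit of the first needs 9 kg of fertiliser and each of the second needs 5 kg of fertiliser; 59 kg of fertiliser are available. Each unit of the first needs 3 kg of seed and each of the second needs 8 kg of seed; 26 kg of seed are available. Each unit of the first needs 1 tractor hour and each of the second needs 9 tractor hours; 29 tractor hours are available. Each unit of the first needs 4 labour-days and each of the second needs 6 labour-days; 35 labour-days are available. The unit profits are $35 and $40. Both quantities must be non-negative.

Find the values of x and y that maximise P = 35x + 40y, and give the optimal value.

x = 6, y = 1, maximum P = 250

Feasible corners and P = 35x + 40y:
  (0, 0) → P = 0
  (0, 29/9) → P = 1160/9
  (59/9, 0) → P = 2065/9
  (6, 1) → P = 250
  (2/19, 61/19) → P = 2510/19

At the optimal vertex, 9x + 5y = 59 and 3x + 8y = 26.
Solving simultaneously gives x = 6, y = 1.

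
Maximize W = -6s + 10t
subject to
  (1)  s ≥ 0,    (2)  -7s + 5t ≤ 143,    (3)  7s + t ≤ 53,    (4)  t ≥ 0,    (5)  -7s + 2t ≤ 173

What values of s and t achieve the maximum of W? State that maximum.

s = 61/21, t = 98/3, maximum W = 6494/21

The optimum lies where -7s + 5t = 143 and 7s + t = 53.
Solving simultaneously gives s = 61/21, t = 98/3.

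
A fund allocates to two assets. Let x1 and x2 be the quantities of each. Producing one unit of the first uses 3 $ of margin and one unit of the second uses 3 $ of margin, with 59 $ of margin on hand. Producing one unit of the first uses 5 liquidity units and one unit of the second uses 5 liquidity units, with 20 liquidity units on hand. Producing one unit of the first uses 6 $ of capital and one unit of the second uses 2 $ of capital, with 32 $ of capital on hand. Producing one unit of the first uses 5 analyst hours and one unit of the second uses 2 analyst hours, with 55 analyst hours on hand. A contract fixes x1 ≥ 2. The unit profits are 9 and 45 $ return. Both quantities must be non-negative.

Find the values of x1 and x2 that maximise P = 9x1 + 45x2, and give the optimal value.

x1 = 2, x2 = 2, maximum P = 108

Feasible corners and P = 9x1 + 45x2:
  (4, 0) → P = 36
  (2, 0) → P = 18
  (2, 2) → P = 108

The binding constraints are 5x1 + 5x2 = 20 and x1 = 2.
Solving simultaneously gives x1 = 2, x2 = 2.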